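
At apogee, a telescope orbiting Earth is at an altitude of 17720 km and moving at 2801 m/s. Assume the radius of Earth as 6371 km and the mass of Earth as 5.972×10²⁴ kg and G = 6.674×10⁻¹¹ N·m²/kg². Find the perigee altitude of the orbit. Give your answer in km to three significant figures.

μ = GM = 6.674×10⁻¹¹ × 5.972×10²⁴ = 3.986×10¹⁴ m³/s².
r_a = 6371 + 17720 = 24091 km = 2.409×10⁷ m.
Specific energy ε = v²/2 − μ/r = -1.262×10⁷ J/kg, so a = −μ/(2ε) = 1.579×10⁷ m.
The apsides satisfy r_p + r_a = 2a, so the perigee radius is 2a − r_a = 7.487×10⁶ m = 7487.5 km.
Perigee altitude = 7487.5 − 6371 = 1116.5 km.

perigee altitude ≈ 1120 km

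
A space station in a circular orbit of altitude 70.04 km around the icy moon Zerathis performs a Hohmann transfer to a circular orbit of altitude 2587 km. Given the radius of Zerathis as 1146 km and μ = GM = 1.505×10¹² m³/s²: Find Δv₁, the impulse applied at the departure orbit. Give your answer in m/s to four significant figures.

Δv ≈ 253.9 m/s

r₁ = 1146 + 70.04 = 1216.0 km = 1.2160×10⁶ m.
r₂ = 1146 + 2587 = 3733.0 km = 3.7330×10⁶ m.
Transfer ellipse a_t = (r₁ + r₂)/2 = 2.475×10⁶ m.
At r₁: circular v_c1 = √(μ/r₁) = 1112 m/s; transfer-periapsis v_p = √[μ(2/r₁ − 1/a_t)] = 1366 m/s.
Δv₁ = v_p − v_c1 = 253.9 m/s.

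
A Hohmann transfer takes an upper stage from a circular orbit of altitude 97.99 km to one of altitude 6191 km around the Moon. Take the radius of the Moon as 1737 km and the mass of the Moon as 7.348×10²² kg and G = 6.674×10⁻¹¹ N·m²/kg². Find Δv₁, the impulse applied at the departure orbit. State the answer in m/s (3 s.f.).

μ = GM = 6.674×10⁻¹¹ × 7.348×10²² = 4.904×10¹² m³/s².
r₁ = 1737 + 97.99 = 1835.0 km = 1.8350×10⁶ m.
r₂ = 1737 + 6191 = 7928.0 km = 7.9280×10⁶ m.
Transfer ellipse a_t = (r₁ + r₂)/2 = 4.881×10⁶ m.
At r₁: circular v_c1 = √(μ/r₁) = 1635 m/s; transfer-perilune v_p = √[μ(2/r₁ − 1/a_t)] = 2083 m/s.
Δv₁ = v_p − v_c1 = 448.6 m/s.

Δv ≈ 449 m/s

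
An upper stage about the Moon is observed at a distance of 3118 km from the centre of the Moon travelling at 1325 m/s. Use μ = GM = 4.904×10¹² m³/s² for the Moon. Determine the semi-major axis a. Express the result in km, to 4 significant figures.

r = 3.118×10⁶ m.
Vis-viva rearranged: 1/a = 2/r − v²/μ = 6.414×10⁻⁷ − 3.580×10⁻⁷ = 2.834×10⁻⁷ m⁻¹.
a = 3.528×10⁶ m = 3528.1 km.

a ≈ 3528 km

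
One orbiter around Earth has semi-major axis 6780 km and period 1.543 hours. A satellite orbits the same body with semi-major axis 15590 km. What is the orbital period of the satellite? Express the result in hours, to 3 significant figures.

Kepler's third law: T² ∝ a³, so T₂ = T₁ (a₂/a₁)^(3/2).
a₂/a₁ = 2.299, (a₂/a₁)^(3/2) = 3.487.
T₂ = 1.543 × 3.487 = 5.380 hours.

T₂ ≈ 5.38 hours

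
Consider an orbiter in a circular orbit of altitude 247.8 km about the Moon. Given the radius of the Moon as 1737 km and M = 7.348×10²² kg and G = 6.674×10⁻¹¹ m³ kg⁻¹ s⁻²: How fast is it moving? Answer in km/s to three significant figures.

v ≈ 1.57 km/s

μ = GM = 6.674×10⁻¹¹ × 7.348×10²² = 4.904×10¹² m³/s².
r = 1737 + 247.8 = 1984.8 km = 1.9848×10⁶ m.
For a circular orbit v = √(μ/r) = √(4.904×10¹² / 1.985×10⁶) = √(2.471×10⁶) = 1572 m/s.
That is 1.572 km/s.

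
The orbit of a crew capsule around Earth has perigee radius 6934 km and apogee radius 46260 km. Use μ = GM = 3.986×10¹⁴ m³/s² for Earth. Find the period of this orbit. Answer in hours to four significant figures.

Semi-major axis a = (r_p + r_a)/2 = (6934.0 + 46260)/2 = 26597 km = 2.660×10⁷ m.
By Kepler's third law T = 2π√(a³/μ) = 2π × 6.870×10³ = 4.317×10⁴ s.
= 11.99 hours.

T ≈ 11.99 hours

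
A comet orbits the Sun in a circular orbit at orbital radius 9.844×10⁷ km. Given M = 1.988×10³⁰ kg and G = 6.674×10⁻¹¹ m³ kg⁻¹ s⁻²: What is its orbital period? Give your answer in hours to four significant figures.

T ≈ 4680 hours

μ = GM = 6.674×10⁻¹¹ × 1.988×10³⁰ = 1.327×10²⁰ m³/s².
r = 9.844×10⁷ km = 9.844×10¹⁰ m.
Kepler's third law: T = 2π√(r³/μ) = 2π√((9.844×10¹⁰)³ / 1.327×10²⁰).
r³/μ = 7.190×10¹² s², so T = 2π × 2.681×10⁶ = 1.685×10⁷ s.
Converting: 1.685×10⁷ s ÷ 3600 = 4680 hours.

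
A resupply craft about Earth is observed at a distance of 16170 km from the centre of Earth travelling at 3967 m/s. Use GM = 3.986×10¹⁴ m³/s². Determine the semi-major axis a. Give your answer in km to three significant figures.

r = 1.617×10⁷ m.
Vis-viva rearranged: 1/a = 2/r − v²/μ = 1.237×10⁻⁷ − 3.948×10⁻⁸ = 8.420×10⁻⁸ m⁻¹.
a = 1.188×10⁷ m = 11876 km.

a ≈ 11900 km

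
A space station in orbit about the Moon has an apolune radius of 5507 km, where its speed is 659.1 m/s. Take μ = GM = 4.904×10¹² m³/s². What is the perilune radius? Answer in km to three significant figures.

r_a = 5.507×10⁶ m.
Specific energy ε = v²/2 − μ/r = -6.733×10⁵ J/kg, so a = −μ/(2ε) = 3.642×10⁶ m.
The apsides satisfy r_p + r_a = 2a, so the perilune radius is 2a − r_a = 1.777×10⁶ m = 1776.6 km.

perilune radius ≈ 1780 km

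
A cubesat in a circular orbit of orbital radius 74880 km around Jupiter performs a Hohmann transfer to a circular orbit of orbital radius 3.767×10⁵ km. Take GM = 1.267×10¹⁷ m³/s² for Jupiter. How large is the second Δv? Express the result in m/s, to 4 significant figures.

r₁ = 74880 km = 7.488×10⁷ m.
r₂ = 3.767×10⁵ km = 3.767×10⁸ m.
Transfer ellipse a_t = (r₁ + r₂)/2 = 2.258×10⁸ m.
At r₁: circular v_c1 = √(μ/r₁) = 41130 m/s; transfer-perijove v_p = √[μ(2/r₁ − 1/a_t)] = 53130 m/s.
At r₂: circular v_c2 = √(μ/r₂) = 18340 m/s; transfer-apojove v_a = √[μ(2/r₂ − 1/a_t)] = 10560 m/s.
Δv₂ = v_c2 − v_a = 7778 m/s.

Δv ≈ 7778 m/s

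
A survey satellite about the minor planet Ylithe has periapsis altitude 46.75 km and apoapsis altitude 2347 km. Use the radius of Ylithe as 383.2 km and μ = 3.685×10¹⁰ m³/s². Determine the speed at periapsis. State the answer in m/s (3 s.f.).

r_p = 383.2 + 46.75 = 429.95 km = 4.2995×10⁵ m.
r_a = 383.2 + 2347 = 2730.2 km = 2.7302×10⁶ m.
Semi-major axis a = (r_p + r_a)/2 = 1580.1 km = 1.580×10⁶ m.
Vis-viva: v² = μ(2/r − 1/a) = 3.685×10¹⁰ × (4.652×10⁻⁶ − 6.329×10⁻⁷) = 1.481×10⁵ m²/s².
v = 384.8 m/s.

v ≈ 385 m/s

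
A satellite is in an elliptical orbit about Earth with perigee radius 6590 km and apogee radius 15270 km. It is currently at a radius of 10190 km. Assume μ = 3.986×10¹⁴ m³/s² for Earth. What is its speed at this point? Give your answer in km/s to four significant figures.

Semi-major axis a = (r_p + r_a)/2 = 10930 km = 1.093×10⁷ m.
Vis-viva: v² = μ(2/r − 1/a) = 3.986×10¹⁴ × (1.963×10⁻⁷ − 9.149×10⁻⁸) = 4.177×10⁷ m²/s².
v = 6463 m/s = 6.463 km/s.

v ≈ 6.463 km/s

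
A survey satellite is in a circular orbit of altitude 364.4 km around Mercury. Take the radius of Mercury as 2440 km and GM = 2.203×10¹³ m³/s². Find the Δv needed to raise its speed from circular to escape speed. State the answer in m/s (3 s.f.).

r = 2440 + 364.4 = 2804.4 km = 2.8044×10⁶ m.
Circular speed v_c = √(μ/r) = 2803 m/s.
Escape speed v_esc = √(2μ/r) = √2 × v_c = 3964 m/s.
Δv = v_esc − v_c = 1161 m/s.

Δv ≈ 1160 m/s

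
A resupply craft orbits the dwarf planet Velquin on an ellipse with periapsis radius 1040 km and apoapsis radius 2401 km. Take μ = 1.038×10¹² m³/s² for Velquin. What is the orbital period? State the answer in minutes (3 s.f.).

T ≈ 232 minutes

Semi-major axis a = (r_p + r_a)/2 = (1040.0 + 2401.0)/2 = 1720.5 km = 1.720×10⁶ m.
By Kepler's third law T = 2π√(a³/μ) = 2π × 2.215×10³ = 1.392×10⁴ s.
= 232.0 minutes.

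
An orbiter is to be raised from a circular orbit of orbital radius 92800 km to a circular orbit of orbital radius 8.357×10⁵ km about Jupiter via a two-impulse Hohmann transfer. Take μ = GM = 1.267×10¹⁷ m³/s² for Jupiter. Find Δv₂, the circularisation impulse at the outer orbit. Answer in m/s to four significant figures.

r₁ = 92800 km = 9.280×10⁷ m.
r₂ = 8.357×10⁵ km = 8.357×10⁸ m.
Transfer ellipse a_t = (r₁ + r₂)/2 = 4.642×10⁸ m.
At r₁: circular v_c1 = √(μ/r₁) = 36950 m/s; transfer-perijove v_p = √[μ(2/r₁ − 1/a_t)] = 49580 m/s.
At r₂: circular v_c2 = √(μ/r₂) = 12310 m/s; transfer-apojove v_a = √[μ(2/r₂ − 1/a_t)] = 5505 m/s.
Δv₂ = v_c2 − v_a = 6808 m/s.

Δv ≈ 6808 m/s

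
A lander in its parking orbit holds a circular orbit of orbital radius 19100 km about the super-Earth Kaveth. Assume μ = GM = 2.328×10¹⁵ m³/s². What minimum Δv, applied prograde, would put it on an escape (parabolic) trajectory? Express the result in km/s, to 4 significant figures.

Δv ≈ 4.573 km/s

r = 19100 km = 1.910×10⁷ m.
Circular speed v_c = √(μ/r) = 11040 m/s.
Escape speed v_esc = √(2μ/r) = √2 × v_c = 15610 m/s.
Δv = v_esc − v_c = 4573 m/s = 4.573 km/s.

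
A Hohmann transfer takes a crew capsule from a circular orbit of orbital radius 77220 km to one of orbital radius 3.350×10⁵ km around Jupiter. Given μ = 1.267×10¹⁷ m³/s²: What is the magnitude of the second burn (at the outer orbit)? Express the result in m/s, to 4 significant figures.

r₁ = 77220 km = 7.722×10⁷ m.
r₂ = 3.350×10⁵ km = 3.350×10⁸ m.
Transfer ellipse a_t = (r₁ + r₂)/2 = 2.061×10⁸ m.
At r₁: circular v_c1 = √(μ/r₁) = 40510 m/s; transfer-perijove v_p = √[μ(2/r₁ − 1/a_t)] = 51640 m/s.
At r₂: circular v_c2 = √(μ/r₂) = 19450 m/s; transfer-apojove v_a = √[μ(2/r₂ − 1/a_t)] = 11900 m/s.
Δv₂ = v_c2 − v_a = 7544 m/s.

Δv ≈ 7544 m/s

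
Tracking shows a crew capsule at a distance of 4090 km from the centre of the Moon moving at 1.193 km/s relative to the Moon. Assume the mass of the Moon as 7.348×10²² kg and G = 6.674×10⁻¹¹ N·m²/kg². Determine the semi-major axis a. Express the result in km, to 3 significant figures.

μ = GM = 6.674×10⁻¹¹ × 7.348×10²² = 4.904×10¹² m³/s².
r = 4.090×10⁶ m.
Specific orbital energy ε = v²/2 − μ/r = (1193)²/2 − 4.904×10¹²/4.090×10⁶ = -4.874×10⁵ J/kg.
Since ε = −μ/(2a), a = −μ/(2ε) = 5.031×10⁶ m = 5030.7 km.

a ≈ 5030 km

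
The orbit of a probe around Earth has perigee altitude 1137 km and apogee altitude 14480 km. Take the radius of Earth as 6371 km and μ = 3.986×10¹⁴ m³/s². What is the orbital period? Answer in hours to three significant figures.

r_p = 6371 + 1137 = 7508.0 km = 7.5080×10⁶ m.
r_a = 6371 + 14480 = 20851 km = 2.0851×10⁷ m.
Semi-major axis a = (r_p + r_a)/2 = (7508.0 + 20851)/2 = 14180 km = 1.418×10⁷ m.
By Kepler's third law T = 2π√(a³/μ) = 2π × 2.674×10³ = 1.680×10⁴ s.
= 4.668 hours.

T ≈ 4.67 hours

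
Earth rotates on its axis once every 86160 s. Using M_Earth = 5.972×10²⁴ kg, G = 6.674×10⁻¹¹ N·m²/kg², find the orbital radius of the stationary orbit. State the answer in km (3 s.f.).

r_sync ≈ 42200 km

μ = GM = 6.674×10⁻¹¹ × 5.972×10²⁴ = 3.986×10¹⁴ m³/s².
A synchronous orbit has period T, so by Kepler's third law a = (μT²/4π²)^(1/3).
μT²/4π² = 3.986×10¹⁴ × (8.616×10⁴)² / 39.48 = 7.495×10²² m³.
a = 4.216×10⁷ m = 42162 km.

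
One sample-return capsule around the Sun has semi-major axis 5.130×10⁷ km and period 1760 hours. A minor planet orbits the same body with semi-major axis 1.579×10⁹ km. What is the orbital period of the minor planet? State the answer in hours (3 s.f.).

Kepler's third law: T² ∝ a³, so T₂ = T₁ (a₂/a₁)^(3/2).
a₂/a₁ = 30.78, (a₂/a₁)^(3/2) = 170.8.
T₂ = 1760 × 170.8 = 3.005×10⁵ hours.

T₂ ≈ 3.01×10⁵ hours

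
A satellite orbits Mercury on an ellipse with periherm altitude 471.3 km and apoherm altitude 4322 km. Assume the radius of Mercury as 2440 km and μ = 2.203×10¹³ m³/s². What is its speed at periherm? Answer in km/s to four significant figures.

v ≈ 3.253 km/s

r_p = 2440 + 471.3 = 2911.3 km = 2.9113×10⁶ m.
r_a = 2440 + 4322 = 6762.0 km = 6.7620×10⁶ m.
Semi-major axis a = (r_p + r_a)/2 = 4836.6 km = 4.837×10⁶ m.
Vis-viva: v² = μ(2/r − 1/a) = 2.203×10¹³ × (6.870×10⁻⁷ − 2.068×10⁻⁷) = 1.058×10⁷ m²/s².
v = 3253 m/s = 3.253 km/s.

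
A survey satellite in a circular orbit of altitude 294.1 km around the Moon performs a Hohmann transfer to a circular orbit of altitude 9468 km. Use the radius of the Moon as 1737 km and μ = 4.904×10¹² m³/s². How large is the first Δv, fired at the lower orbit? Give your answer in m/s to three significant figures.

r₁ = 1737 + 294.1 = 2031.1 km = 2.0311×10⁶ m.
r₂ = 1737 + 9468 = 11205 km = 1.1205×10⁷ m.
Transfer ellipse a_t = (r₁ + r₂)/2 = 6.618×10⁶ m.
At r₁: circular v_c1 = √(μ/r₁) = 1554 m/s; transfer-perilune v_p = √[μ(2/r₁ − 1/a_t)] = 2022 m/s.
Δv₁ = v_p − v_c1 = 468.0 m/s.

Δv ≈ 468 m/s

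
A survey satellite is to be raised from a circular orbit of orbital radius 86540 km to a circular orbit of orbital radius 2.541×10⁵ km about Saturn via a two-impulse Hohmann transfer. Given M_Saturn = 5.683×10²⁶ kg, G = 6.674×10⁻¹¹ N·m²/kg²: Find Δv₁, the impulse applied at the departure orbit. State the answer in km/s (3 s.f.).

Δv ≈ 4.64 km/s

μ = GM = 6.674×10⁻¹¹ × 5.683×10²⁶ = 3.793×10¹⁶ m³/s².
r₁ = 86540 km = 8.654×10⁷ m.
r₂ = 2.541×10⁵ km = 2.541×10⁸ m.
Transfer ellipse a_t = (r₁ + r₂)/2 = 1.703×10⁸ m.
At r₁: circular v_c1 = √(μ/r₁) = 20940 m/s; transfer-perikrone v_p = √[μ(2/r₁ − 1/a_t)] = 25570 m/s.
Δv₁ = v_p − v_c1 = 4636 m/s.
= 4.636 km/s.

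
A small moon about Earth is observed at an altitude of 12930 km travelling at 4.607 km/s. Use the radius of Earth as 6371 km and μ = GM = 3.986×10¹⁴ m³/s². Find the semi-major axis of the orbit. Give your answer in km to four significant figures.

a ≈ 19850 km

r = 6371 + 12930 = 19301 km = 1.930×10⁷ m.
Vis-viva rearranged: 1/a = 2/r − v²/μ = 1.036×10⁻⁷ − 5.325×10⁻⁸ = 5.037×10⁻⁸ m⁻¹.
a = 1.985×10⁷ m = 19851 km.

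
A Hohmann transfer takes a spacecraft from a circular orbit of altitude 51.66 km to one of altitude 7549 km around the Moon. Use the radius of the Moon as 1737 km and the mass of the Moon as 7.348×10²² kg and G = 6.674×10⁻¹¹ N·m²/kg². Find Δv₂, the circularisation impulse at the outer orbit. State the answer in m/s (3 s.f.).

μ = GM = 6.674×10⁻¹¹ × 7.348×10²² = 4.904×10¹² m³/s².
r₁ = 1737 + 51.66 = 1788.7 km = 1.7887×10⁶ m.
r₂ = 1737 + 7549 = 9286.0 km = 9.2860×10⁶ m.
Transfer ellipse a_t = (r₁ + r₂)/2 = 5.537×10⁶ m.
At r₁: circular v_c1 = √(μ/r₁) = 1656 m/s; transfer-perilune v_p = √[μ(2/r₁ − 1/a_t)] = 2144 m/s.
At r₂: circular v_c2 = √(μ/r₂) = 726.7 m/s; transfer-apolune v_a = √[μ(2/r₂ − 1/a_t)] = 413.0 m/s.
Δv₂ = v_c2 − v_a = 313.7 m/s.

Δv ≈ 314 m/s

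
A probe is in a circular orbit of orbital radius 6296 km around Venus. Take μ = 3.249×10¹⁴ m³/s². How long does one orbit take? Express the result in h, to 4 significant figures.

r = 6296 km = 6.296×10⁶ m.
Kepler's third law: T = 2π√(r³/μ) = 2π√((6.296×10⁶)³ / 3.249×10¹⁴).
r³/μ = 7.681×10⁵ s², so T = 2π × 8.764×10² = 5.507×10³ s.
Converting: 5.507×10³ s ÷ 3600 = 1.530 h.

T ≈ 1.530 h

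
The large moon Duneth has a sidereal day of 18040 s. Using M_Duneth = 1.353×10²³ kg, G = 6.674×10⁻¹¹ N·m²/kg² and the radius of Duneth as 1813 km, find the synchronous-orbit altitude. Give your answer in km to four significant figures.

μ = GM = 6.674×10⁻¹¹ × 1.353×10²³ = 9.030×10¹² m³/s².
A synchronous orbit has period T, so by Kepler's third law a = (μT²/4π²)^(1/3).
μT²/4π² = 9.030×10¹² × (1.804×10⁴)² / 39.48 = 7.444×10¹⁹ m³.
a = 4.207×10⁶ m = 4206.6 km.
Altitude h = a − R = 4206.6 − 1813 = 2393.6 km.

h_sync ≈ 2394 km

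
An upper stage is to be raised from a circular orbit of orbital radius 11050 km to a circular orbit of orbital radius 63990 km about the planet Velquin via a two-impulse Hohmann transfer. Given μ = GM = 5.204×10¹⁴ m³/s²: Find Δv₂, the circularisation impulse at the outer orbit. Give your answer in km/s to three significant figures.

Δv ≈ 1.30 km/s

r₁ = 11050 km = 1.105×10⁷ m.
r₂ = 63990 km = 6.399×10⁷ m.
Transfer ellipse a_t = (r₁ + r₂)/2 = 3.752×10⁷ m.
At r₁: circular v_c1 = √(μ/r₁) = 6863 m/s; transfer-periapsis v_p = √[μ(2/r₁ − 1/a_t)] = 8962 m/s.
At r₂: circular v_c2 = √(μ/r₂) = 2852 m/s; transfer-apoapsis v_a = √[μ(2/r₂ − 1/a_t)] = 1548 m/s.
Δv₂ = v_c2 − v_a = 1304 m/s.
= 1.304 km/s.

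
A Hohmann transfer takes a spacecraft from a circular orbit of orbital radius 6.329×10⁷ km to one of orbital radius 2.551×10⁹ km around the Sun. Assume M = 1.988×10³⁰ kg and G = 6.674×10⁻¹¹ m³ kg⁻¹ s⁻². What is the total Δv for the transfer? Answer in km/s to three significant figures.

μ = GM = 6.674×10⁻¹¹ × 1.988×10³⁰ = 1.327×10²⁰ m³/s².
r₁ = 6.329×10⁷ km = 6.329×10¹⁰ m.
r₂ = 2.551×10⁹ km = 2.551×10¹² m.
Transfer ellipse a_t = (r₁ + r₂)/2 = 1.307×10¹² m.
At r₁: circular v_c1 = √(μ/r₁) = 45790 m/s; transfer-perihelion v_p = √[μ(2/r₁ − 1/a_t)] = 63960 m/s.
Δv₁ = v_p − v_c1 = 18180 m/s.
At r₂: circular v_c2 = √(μ/r₂) = 7212 m/s; transfer-aphelion v_a = √[μ(2/r₂ − 1/a_t)] = 1587 m/s.
Δv₂ = v_c2 − v_a = 5625 m/s.
Total Δv = Δv₁ + Δv₂ = 23800 m/s = 23.80 km/s.

Δv_total ≈ 23.8 km/s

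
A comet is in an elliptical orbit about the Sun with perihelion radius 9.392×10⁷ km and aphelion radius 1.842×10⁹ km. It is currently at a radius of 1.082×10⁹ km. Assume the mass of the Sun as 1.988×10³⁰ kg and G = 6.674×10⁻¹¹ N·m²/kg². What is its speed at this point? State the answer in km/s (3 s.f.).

μ = GM = 6.674×10⁻¹¹ × 1.988×10³⁰ = 1.327×10²⁰ m³/s².
Semi-major axis a = (r_p + r_a)/2 = 9.6796×10⁸ km = 9.680×10¹¹ m.
Vis-viva: v² = μ(2/r − 1/a) = 1.327×10²⁰ × (1.848×10⁻¹² − 1.033×10⁻¹²) = 1.082×10⁸ m²/s².
v = 10400 m/s = 10.40 km/s.

v ≈ 10.4 km/s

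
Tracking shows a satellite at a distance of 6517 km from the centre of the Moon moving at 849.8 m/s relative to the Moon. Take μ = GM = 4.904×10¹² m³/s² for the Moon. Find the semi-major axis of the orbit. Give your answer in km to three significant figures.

r = 6.517×10⁶ m.
Vis-viva rearranged: 1/a = 2/r − v²/μ = 3.069×10⁻⁷ − 1.473×10⁻⁷ = 1.596×10⁻⁷ m⁻¹.
a = 6.264×10⁶ m = 6264.5 km.

a ≈ 6260 km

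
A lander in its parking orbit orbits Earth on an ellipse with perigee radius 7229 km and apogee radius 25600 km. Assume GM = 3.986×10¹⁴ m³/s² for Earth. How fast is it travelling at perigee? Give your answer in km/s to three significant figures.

Semi-major axis a = (r_p + r_a)/2 = 16414 km = 1.641×10⁷ m.
Vis-viva: v² = μ(2/r − 1/a) = 3.986×10¹⁴ × (2.767×10⁻⁷ − 6.092×10⁻⁸) = 8.599×10⁷ m²/s².
v = 9273 m/s = 9.273 km/s.

v ≈ 9.27 km/s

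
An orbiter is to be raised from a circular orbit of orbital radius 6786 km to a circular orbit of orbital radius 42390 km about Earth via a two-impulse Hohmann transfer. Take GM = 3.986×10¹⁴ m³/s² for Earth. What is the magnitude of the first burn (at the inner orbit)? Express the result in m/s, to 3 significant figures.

Δv ≈ 2400 m/s

r₁ = 6786 km = 6.786×10⁶ m.
r₂ = 42390 km = 4.239×10⁷ m.
Transfer ellipse a_t = (r₁ + r₂)/2 = 2.459×10⁷ m.
At r₁: circular v_c1 = √(μ/r₁) = 7664 m/s; transfer-perigee v_p = √[μ(2/r₁ − 1/a_t)] = 10060 m/s.
Δv₁ = v_p − v_c1 = 2399 m/s.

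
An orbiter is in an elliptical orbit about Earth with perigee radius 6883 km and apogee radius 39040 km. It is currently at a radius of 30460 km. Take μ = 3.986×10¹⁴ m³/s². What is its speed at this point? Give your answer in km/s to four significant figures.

v ≈ 2.969 km/s

Semi-major axis a = (r_p + r_a)/2 = 22962 km = 2.296×10⁷ m.
Vis-viva: v² = μ(2/r − 1/a) = 3.986×10¹⁴ × (6.566×10⁻⁸ − 4.355×10⁻⁸) = 8.813×10⁶ m²/s².
v = 2969 m/s = 2.969 km/s.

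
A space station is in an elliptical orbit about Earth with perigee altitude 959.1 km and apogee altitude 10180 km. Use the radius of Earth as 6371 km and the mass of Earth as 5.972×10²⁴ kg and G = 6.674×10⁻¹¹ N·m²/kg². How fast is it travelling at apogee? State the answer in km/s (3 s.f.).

v ≈ 3.84 km/s

μ = GM = 6.674×10⁻¹¹ × 5.972×10²⁴ = 3.986×10¹⁴ m³/s².
r_p = 6371 + 959.1 = 7330.1 km = 7.3301×10⁶ m.
r_a = 6371 + 10180 = 16551 km = 1.6551×10⁷ m.
Semi-major axis a = (r_p + r_a)/2 = 11941 km = 1.194×10⁷ m.
Vis-viva: v² = μ(2/r − 1/a) = 3.986×10¹⁴ × (1.208×10⁻⁷ − 8.375×10⁻⁸) = 1.478×10⁷ m²/s².
v = 3845 m/s = 3.845 km/s.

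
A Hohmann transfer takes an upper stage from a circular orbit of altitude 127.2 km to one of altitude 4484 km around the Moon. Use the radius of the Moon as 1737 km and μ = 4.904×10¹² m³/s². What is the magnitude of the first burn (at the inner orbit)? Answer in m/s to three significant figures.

Δv ≈ 390 m/s

r₁ = 1737 + 127.2 = 1864.2 km = 1.8642×10⁶ m.
r₂ = 1737 + 4484 = 6221.0 km = 6.2210×10⁶ m.
Transfer ellipse a_t = (r₁ + r₂)/2 = 4.043×10⁶ m.
At r₁: circular v_c1 = √(μ/r₁) = 1622 m/s; transfer-perilune v_p = √[μ(2/r₁ − 1/a_t)] = 2012 m/s.
Δv₁ = v_p − v_c1 = 390.1 m/s.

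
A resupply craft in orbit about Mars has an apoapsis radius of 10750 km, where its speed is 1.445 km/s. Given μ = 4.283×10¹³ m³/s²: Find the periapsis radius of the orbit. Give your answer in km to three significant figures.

r_a = 1.075×10⁷ m.
Specific energy ε = v²/2 − μ/r = -2.940×10⁶ J/kg, so a = −μ/(2ε) = 7.284×10⁶ m.
The apsides satisfy r_p + r_a = 2a, so the periapsis radius is 2a − r_a = 3.817×10⁶ m = 3817.2 km.

periapsis radius ≈ 3820 km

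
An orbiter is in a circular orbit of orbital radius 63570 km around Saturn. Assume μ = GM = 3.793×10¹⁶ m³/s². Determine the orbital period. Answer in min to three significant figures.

r = 63570 km = 6.357×10⁷ m.
Kepler's third law: T = 2π√(r³/μ) = 2π√((6.357×10⁷)³ / 3.793×10¹⁶).
r³/μ = 6.773×10⁶ s², so T = 2π × 2.602×10³ = 1.635×10⁴ s.
Converting: 1.635×10⁴ s ÷ 60.00 = 272.5 min.

T ≈ 273 min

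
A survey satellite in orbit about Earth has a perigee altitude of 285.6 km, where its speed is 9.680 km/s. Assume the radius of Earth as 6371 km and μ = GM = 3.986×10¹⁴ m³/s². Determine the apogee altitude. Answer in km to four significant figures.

r_p = 6371 + 285.6 = 6656.6 km = 6.657×10⁶ m.
Specific energy ε = v²/2 − μ/r = -1.303×10⁷ J/kg, so a = −μ/(2ε) = 1.530×10⁷ m.
The apsides satisfy r_p + r_a = 2a, so the apogee radius is 2a − r_p = 2.394×10⁷ m = 23936 km.
Apogee altitude = 23936 − 6371 = 17565 km.

apogee altitude ≈ 17570 km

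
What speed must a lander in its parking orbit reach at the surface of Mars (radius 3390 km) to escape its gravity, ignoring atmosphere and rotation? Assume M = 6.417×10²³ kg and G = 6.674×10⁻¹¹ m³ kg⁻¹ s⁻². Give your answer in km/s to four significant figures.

v_esc ≈ 5.027 km/s

μ = GM = 6.674×10⁻¹¹ × 6.417×10²³ = 4.283×10¹³ m³/s².
r = R = 3.390×10⁶ m.
Escape speed v_esc = √(2μ/r) = √(2 × 4.283×10¹³ / 3.390×10⁶) = √(2.527×10⁷) = 5027 m/s.
= 5.027 km/s.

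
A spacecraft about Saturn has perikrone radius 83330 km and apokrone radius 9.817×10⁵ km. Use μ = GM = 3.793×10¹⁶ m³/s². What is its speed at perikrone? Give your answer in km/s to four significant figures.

v ≈ 28.97 km/s

Semi-major axis a = (r_p + r_a)/2 = 5.3252×10⁵ km = 5.325×10⁸ m.
Vis-viva: v² = μ(2/r − 1/a) = 3.793×10¹⁶ × (2.400×10⁻⁸ − 1.878×10⁻⁹) = 8.391×10⁸ m²/s².
v = 28970 m/s = 28.97 km/s.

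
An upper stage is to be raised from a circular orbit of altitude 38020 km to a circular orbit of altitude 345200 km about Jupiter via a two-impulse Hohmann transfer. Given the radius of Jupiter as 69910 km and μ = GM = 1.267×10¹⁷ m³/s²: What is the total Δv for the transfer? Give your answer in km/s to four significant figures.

Δv_total ≈ 15.15 km/s

r₁ = 69910 + 38020 = 107930 km = 1.0793×10⁸ m.
r₂ = 69910 + 345200 = 415110 km = 4.1511×10⁸ m.
Transfer ellipse a_t = (r₁ + r₂)/2 = 2.615×10⁸ m.
At r₁: circular v_c1 = √(μ/r₁) = 34260 m/s; transfer-perijove v_p = √[μ(2/r₁ − 1/a_t)] = 43170 m/s.
Δv₁ = v_p − v_c1 = 8904 m/s.
At r₂: circular v_c2 = √(μ/r₂) = 17470 m/s; transfer-apojove v_a = √[μ(2/r₂ − 1/a_t)] = 11220 m/s.
Δv₂ = v_c2 − v_a = 6247 m/s.
Total Δv = Δv₁ + Δv₂ = 15150 m/s = 15.15 km/s.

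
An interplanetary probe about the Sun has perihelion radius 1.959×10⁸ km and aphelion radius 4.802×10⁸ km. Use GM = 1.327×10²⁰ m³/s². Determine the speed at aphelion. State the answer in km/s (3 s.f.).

Semi-major axis a = (r_p + r_a)/2 = 3.3805×10⁸ km = 3.380×10¹¹ m.
Vis-viva: v² = μ(2/r − 1/a) = 1.327×10²⁰ × (4.165×10⁻¹² − 2.958×10⁻¹²) = 1.601×10⁸ m²/s².
v = 12650 m/s = 12.65 km/s.

v ≈ 12.7 km/s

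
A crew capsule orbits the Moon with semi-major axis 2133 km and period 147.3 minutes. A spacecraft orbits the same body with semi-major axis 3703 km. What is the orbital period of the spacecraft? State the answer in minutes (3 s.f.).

Kepler's third law: T² ∝ a³, so T₂ = T₁ (a₂/a₁)^(3/2).
a₂/a₁ = 1.736, (a₂/a₁)^(3/2) = 2.287.
T₂ = 147.3 × 2.287 = 336.9 minutes.

T₂ ≈ 337 minutes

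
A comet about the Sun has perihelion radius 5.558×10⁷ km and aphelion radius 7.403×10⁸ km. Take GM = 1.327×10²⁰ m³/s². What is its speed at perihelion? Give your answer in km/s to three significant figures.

v ≈ 66.6 km/s

Semi-major axis a = (r_p + r_a)/2 = 3.9794×10⁸ km = 3.979×10¹¹ m.
Vis-viva: v² = μ(2/r − 1/a) = 1.327×10²⁰ × (3.598×10⁻¹¹ − 2.513×10⁻¹²) = 4.442×10⁹ m²/s².
v = 66650 m/s = 66.65 km/s.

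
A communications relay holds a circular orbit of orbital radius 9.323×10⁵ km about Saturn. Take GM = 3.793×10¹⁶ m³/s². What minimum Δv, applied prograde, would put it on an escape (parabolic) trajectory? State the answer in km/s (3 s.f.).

Δv ≈ 2.64 km/s

r = 9.323×10⁵ km = 9.323×10⁸ m.
Circular speed v_c = √(μ/r) = 6378 m/s.
Escape speed v_esc = √(2μ/r) = √2 × v_c = 9020 m/s.
Δv = v_esc − v_c = 2642 m/s = 2.642 km/s.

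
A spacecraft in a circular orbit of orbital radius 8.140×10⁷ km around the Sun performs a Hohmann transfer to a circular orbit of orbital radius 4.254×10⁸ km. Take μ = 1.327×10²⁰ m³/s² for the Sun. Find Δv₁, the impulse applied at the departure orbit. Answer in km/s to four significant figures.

Δv ≈ 11.94 km/s

r₁ = 8.140×10⁷ km = 8.140×10¹⁰ m.
r₂ = 4.254×10⁸ km = 4.254×10¹¹ m.
Transfer ellipse a_t = (r₁ + r₂)/2 = 2.534×10¹¹ m.
At r₁: circular v_c1 = √(μ/r₁) = 40380 m/s; transfer-perihelion v_p = √[μ(2/r₁ − 1/a_t)] = 52310 m/s.
Δv₁ = v_p − v_c1 = 11940 m/s.
= 11.94 km/s.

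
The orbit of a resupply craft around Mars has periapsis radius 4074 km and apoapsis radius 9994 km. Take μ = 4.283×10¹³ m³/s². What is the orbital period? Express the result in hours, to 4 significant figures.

Semi-major axis a = (r_p + r_a)/2 = (4074.0 + 9994.0)/2 = 7034.0 km = 7.034×10⁶ m.
By Kepler's third law T = 2π√(a³/μ) = 2π × 2.851×10³ = 1.791×10⁴ s.
= 4.975 hours.

T ≈ 4.975 hours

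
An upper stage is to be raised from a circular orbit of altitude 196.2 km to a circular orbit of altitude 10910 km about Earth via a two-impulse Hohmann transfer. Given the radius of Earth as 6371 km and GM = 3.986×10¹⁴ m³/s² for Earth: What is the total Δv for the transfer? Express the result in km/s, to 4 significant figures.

r₁ = 6371 + 196.2 = 6567.2 km = 6.5672×10⁶ m.
r₂ = 6371 + 10910 = 17281 km = 1.7281×10⁷ m.
Transfer ellipse a_t = (r₁ + r₂)/2 = 1.192×10⁷ m.
At r₁: circular v_c1 = √(μ/r₁) = 7791 m/s; transfer-perigee v_p = √[μ(2/r₁ − 1/a_t)] = 9379 m/s.
Δv₁ = v_p − v_c1 = 1588 m/s.
At r₂: circular v_c2 = √(μ/r₂) = 4803 m/s; transfer-apogee v_a = √[μ(2/r₂ − 1/a_t)] = 3564 m/s.
Δv₂ = v_c2 − v_a = 1238 m/s.
Total Δv = Δv₁ + Δv₂ = 2827 m/s = 2.827 km/s.

Δv_total ≈ 2.827 km/s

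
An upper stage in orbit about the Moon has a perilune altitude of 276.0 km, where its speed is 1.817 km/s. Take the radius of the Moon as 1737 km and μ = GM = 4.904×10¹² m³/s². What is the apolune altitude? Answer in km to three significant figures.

r_p = 1737 + 276.0 = 2013.0 km = 2.013×10⁶ m.
Specific energy ε = v²/2 − μ/r = -7.854×10⁵ J/kg, so a = −μ/(2ε) = 3.122×10⁶ m.
The apsides satisfy r_p + r_a = 2a, so the apolune radius is 2a − r_p = 4.231×10⁶ m = 4230.8 km.
Apolune altitude = 4230.8 − 1737 = 2493.8 km.

apolune altitude ≈ 2490 km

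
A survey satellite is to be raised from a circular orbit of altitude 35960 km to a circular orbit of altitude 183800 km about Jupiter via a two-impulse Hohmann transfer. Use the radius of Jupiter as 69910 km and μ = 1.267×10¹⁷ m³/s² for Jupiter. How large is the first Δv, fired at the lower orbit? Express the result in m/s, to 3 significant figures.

r₁ = 69910 + 35960 = 105870 km = 1.0587×10⁸ m.
r₂ = 69910 + 183800 = 253710 km = 2.5371×10⁸ m.
Transfer ellipse a_t = (r₁ + r₂)/2 = 1.798×10⁸ m.
At r₁: circular v_c1 = √(μ/r₁) = 34590 m/s; transfer-perijove v_p = √[μ(2/r₁ − 1/a_t)] = 41090 m/s.
Δv₁ = v_p − v_c1 = 6501 m/s.

Δv ≈ 6500 m/s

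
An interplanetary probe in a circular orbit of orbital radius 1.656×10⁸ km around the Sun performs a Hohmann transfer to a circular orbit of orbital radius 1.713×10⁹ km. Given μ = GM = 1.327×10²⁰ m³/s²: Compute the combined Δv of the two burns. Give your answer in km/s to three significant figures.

Δv_total ≈ 15.0 km/s

r₁ = 1.656×10⁸ km = 1.656×10¹¹ m.
r₂ = 1.713×10⁹ km = 1.713×10¹² m.
Transfer ellipse a_t = (r₁ + r₂)/2 = 9.393×10¹¹ m.
At r₁: circular v_c1 = √(μ/r₁) = 28310 m/s; transfer-perihelion v_p = √[μ(2/r₁ − 1/a_t)] = 38230 m/s.
Δv₁ = v_p − v_c1 = 9920 m/s.
At r₂: circular v_c2 = √(μ/r₂) = 8802 m/s; transfer-aphelion v_a = √[μ(2/r₂ − 1/a_t)] = 3696 m/s.
Δv₂ = v_c2 − v_a = 5106 m/s.
Total Δv = Δv₁ + Δv₂ = 15030 m/s = 15.03 km/s.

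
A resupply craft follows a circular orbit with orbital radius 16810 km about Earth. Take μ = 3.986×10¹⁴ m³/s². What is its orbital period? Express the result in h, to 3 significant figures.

r = 16810 km = 1.681×10⁷ m.
Kepler's third law: T = 2π√(r³/μ) = 2π√((1.681×10⁷)³ / 3.986×10¹⁴).
r³/μ = 1.192×10⁷ s², so T = 2π × 3.452×10³ = 2.169×10⁴ s.
Converting: 2.169×10⁴ s ÷ 3600 = 6.025 h.

T ≈ 6.03 h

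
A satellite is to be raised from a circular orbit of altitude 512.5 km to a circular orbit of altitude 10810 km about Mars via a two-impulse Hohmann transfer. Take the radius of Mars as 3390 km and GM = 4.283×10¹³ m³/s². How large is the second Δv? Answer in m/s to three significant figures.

Δv ≈ 596 m/s

r₁ = 3390 + 512.5 = 3902.5 km = 3.9025×10⁶ m.
r₂ = 3390 + 10810 = 14200 km = 1.4200×10⁷ m.
Transfer ellipse a_t = (r₁ + r₂)/2 = 9.051×10⁶ m.
At r₁: circular v_c1 = √(μ/r₁) = 3313 m/s; transfer-periapsis v_p = √[μ(2/r₁ − 1/a_t)] = 4149 m/s.
At r₂: circular v_c2 = √(μ/r₂) = 1737 m/s; transfer-apoapsis v_a = √[μ(2/r₂ − 1/a_t)] = 1140 m/s.
Δv₂ = v_c2 − v_a = 596.3 m/s.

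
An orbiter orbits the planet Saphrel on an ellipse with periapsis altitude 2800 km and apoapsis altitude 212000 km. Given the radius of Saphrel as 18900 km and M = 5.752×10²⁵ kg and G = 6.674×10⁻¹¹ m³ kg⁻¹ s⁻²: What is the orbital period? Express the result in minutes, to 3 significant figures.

T ≈ 2400 minutes

μ = GM = 6.674×10⁻¹¹ × 5.752×10²⁵ = 3.839×10¹⁵ m³/s².
r_p = 18900 + 2800 = 21700 km = 2.1700×10⁷ m.
r_a = 18900 + 212000 = 230900 km = 2.3090×10⁸ m.
Semi-major axis a = (r_p + r_a)/2 = (21700 + 2.3090×10⁵)/2 = 1.2630×10⁵ km = 1.263×10⁸ m.
By Kepler's third law T = 2π√(a³/μ) = 2π × 2.291×10⁴ = 1.439×10⁵ s.
= 2399 minutes.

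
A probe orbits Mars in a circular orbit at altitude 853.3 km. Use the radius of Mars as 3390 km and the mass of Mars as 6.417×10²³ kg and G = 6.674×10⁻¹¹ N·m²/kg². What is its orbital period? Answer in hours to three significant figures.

T ≈ 2.33 hours

μ = GM = 6.674×10⁻¹¹ × 6.417×10²³ = 4.283×10¹³ m³/s².
r = 3390 + 853.3 = 4243.3 km = 4.2433×10⁶ m.
Kepler's third law: T = 2π√(r³/μ) = 2π√((4.243×10⁶)³ / 4.283×10¹³).
r³/μ = 1.784×10⁶ s², so T = 2π × 1.336×10³ = 8.392×10³ s.
Converting: 8.392×10³ s ÷ 3600 = 2.331 hours.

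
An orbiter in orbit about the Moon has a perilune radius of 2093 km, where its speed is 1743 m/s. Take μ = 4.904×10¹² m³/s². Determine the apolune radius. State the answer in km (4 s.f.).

apolune radius ≈ 3858 km

r_p = 2.093×10⁶ m.
Specific energy ε = v²/2 − μ/r = -8.240×10⁵ J/kg, so a = −μ/(2ε) = 2.976×10⁶ m.
The apsides satisfy r_p + r_a = 2a, so the apolune radius is 2a − r_p = 3.858×10⁶ m = 3858.3 km.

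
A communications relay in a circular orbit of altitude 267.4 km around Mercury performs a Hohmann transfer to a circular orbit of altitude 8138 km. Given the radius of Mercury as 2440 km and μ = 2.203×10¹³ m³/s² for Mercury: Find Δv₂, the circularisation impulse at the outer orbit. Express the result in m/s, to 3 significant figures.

Δv ≈ 522 m/s

r₁ = 2440 + 267.4 = 2707.4 km = 2.7074×10⁶ m.
r₂ = 2440 + 8138 = 10578 km = 1.0578×10⁷ m.
Transfer ellipse a_t = (r₁ + r₂)/2 = 6.643×10⁶ m.
At r₁: circular v_c1 = √(μ/r₁) = 2853 m/s; transfer-periherm v_p = √[μ(2/r₁ − 1/a_t)] = 3600 m/s.
At r₂: circular v_c2 = √(μ/r₂) = 1443 m/s; transfer-apoherm v_a = √[μ(2/r₂ − 1/a_t)] = 921.3 m/s.
Δv₂ = v_c2 − v_a = 521.8 m/s.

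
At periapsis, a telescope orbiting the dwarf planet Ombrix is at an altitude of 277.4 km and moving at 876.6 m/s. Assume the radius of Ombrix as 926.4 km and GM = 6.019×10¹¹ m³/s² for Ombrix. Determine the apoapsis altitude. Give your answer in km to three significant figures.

apoapsis altitude ≈ 3070 km

r_p = 926.4 + 277.4 = 1203.8 km = 1.204×10⁶ m.
Specific energy ε = v²/2 − μ/r = -1.158×10⁵ J/kg, so a = −μ/(2ε) = 2.599×10⁶ m.
The apsides satisfy r_p + r_a = 2a, so the apoapsis radius is 2a − r_p = 3.995×10⁶ m = 3994.6 km.
Apoapsis altitude = 3994.6 − 926.4 = 3068.2 km.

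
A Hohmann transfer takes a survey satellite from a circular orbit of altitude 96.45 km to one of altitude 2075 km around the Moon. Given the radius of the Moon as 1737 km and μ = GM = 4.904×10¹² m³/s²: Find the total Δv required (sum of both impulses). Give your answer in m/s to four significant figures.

r₁ = 1737 + 96.45 = 1833.5 km = 1.8334×10⁶ m.
r₂ = 1737 + 2075 = 3812.0 km = 3.8120×10⁶ m.
Transfer ellipse a_t = (r₁ + r₂)/2 = 2.823×10⁶ m.
At r₁: circular v_c1 = √(μ/r₁) = 1635 m/s; transfer-perilune v_p = √[μ(2/r₁ − 1/a_t)] = 1901 m/s.
Δv₁ = v_p − v_c1 = 265.1 m/s.
At r₂: circular v_c2 = √(μ/r₂) = 1134 m/s; transfer-apolune v_a = √[μ(2/r₂ − 1/a_t)] = 914.1 m/s.
Δv₂ = v_c2 − v_a = 220.1 m/s.
Total Δv = Δv₁ + Δv₂ = 485.2 m/s.

Δv_total ≈ 485.2 m/s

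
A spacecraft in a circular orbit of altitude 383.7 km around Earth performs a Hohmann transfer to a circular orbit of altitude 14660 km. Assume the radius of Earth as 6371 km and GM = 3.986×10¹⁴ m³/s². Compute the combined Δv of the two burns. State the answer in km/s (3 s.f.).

r₁ = 6371 + 383.7 = 6754.7 km = 6.7547×10⁶ m.
r₂ = 6371 + 14660 = 21031 km = 2.1031×10⁷ m.
Transfer ellipse a_t = (r₁ + r₂)/2 = 1.389×10⁷ m.
At r₁: circular v_c1 = √(μ/r₁) = 7682 m/s; transfer-perigee v_p = √[μ(2/r₁ − 1/a_t)] = 9451 m/s.
Δv₁ = v_p − v_c1 = 1770 m/s.
At r₂: circular v_c2 = √(μ/r₂) = 4354 m/s; transfer-apogee v_a = √[μ(2/r₂ − 1/a_t)] = 3036 m/s.
Δv₂ = v_c2 − v_a = 1318 m/s.
Total Δv = Δv₁ + Δv₂ = 3088 m/s = 3.088 km/s.

Δv_total ≈ 3.09 km/s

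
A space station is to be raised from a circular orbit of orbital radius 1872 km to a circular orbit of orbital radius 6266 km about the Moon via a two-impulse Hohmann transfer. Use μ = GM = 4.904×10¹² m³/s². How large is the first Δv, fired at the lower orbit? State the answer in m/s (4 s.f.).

Δv ≈ 390.0 m/s

r₁ = 1872 km = 1.872×10⁶ m.
r₂ = 6266 km = 6.266×10⁶ m.
Transfer ellipse a_t = (r₁ + r₂)/2 = 4.069×10⁶ m.
At r₁: circular v_c1 = √(μ/r₁) = 1619 m/s; transfer-perilune v_p = √[μ(2/r₁ − 1/a_t)] = 2009 m/s.
Δv₁ = v_p − v_c1 = 390.0 m/s.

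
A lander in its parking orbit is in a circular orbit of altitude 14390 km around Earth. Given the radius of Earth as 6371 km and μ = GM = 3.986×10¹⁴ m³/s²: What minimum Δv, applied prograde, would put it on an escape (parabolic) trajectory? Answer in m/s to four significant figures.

r = 6371 + 14390 = 20761 km = 2.0761×10⁷ m.
Circular speed v_c = √(μ/r) = 4382 m/s.
Escape speed v_esc = √(2μ/r) = √2 × v_c = 6197 m/s.
Δv = v_esc − v_c = 1815 m/s.

Δv ≈ 1815 m/s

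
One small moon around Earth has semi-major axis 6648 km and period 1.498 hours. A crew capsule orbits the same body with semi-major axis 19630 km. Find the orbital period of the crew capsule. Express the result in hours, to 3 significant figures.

T₂ ≈ 7.60 hours

Kepler's third law: T² ∝ a³, so T₂ = T₁ (a₂/a₁)^(3/2).
a₂/a₁ = 2.953, (a₂/a₁)^(3/2) = 5.074.
T₂ = 1.498 × 5.074 = 7.601 hours.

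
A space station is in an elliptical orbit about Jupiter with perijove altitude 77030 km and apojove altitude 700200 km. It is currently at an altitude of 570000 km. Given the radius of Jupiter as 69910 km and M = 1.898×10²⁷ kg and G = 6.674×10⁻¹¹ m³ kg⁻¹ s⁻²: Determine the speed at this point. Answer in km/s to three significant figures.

v ≈ 10.9 km/s

μ = GM = 6.674×10⁻¹¹ × 1.898×10²⁷ = 1.267×10¹⁷ m³/s².
r_p = 69910 + 77030 = 146940 km = 1.4694×10⁸ m.
r_a = 69910 + 700200 = 770110 km = 7.7011×10⁸ m.
r = 69910 + 570000 = 6.3991×10⁵ km = 6.399×10⁸ m.
Semi-major axis a = (r_p + r_a)/2 = 4.5852×10⁵ km = 4.585×10⁸ m.
Vis-viva: v² = μ(2/r − 1/a) = 1.267×10¹⁷ × (3.125×10⁻⁹ − 2.181×10⁻⁹) = 1.196×10⁸ m²/s².
v = 10940 m/s = 10.94 km/s.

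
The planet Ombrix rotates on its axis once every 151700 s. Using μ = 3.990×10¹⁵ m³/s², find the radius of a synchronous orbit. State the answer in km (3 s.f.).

r_sync ≈ 1.32×10⁵ km

A synchronous orbit has period T, so by Kepler's third law a = (μT²/4π²)^(1/3).
μT²/4π² = 3.990×10¹⁵ × (1.517×10⁵)² / 39.48 = 2.326×10²⁴ m³.
a = 1.325×10⁸ m = 1.3249×10⁵ km.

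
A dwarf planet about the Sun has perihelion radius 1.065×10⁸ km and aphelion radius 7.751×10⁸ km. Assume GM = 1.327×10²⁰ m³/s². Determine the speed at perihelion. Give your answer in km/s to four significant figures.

Semi-major axis a = (r_p + r_a)/2 = 4.4080×10⁸ km = 4.408×10¹¹ m.
Vis-viva: v² = μ(2/r − 1/a) = 1.327×10²⁰ × (1.878×10⁻¹¹ − 2.269×10⁻¹²) = 2.191×10⁹ m²/s².
v = 46810 m/s = 46.81 km/s.

v ≈ 46.81 km/s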